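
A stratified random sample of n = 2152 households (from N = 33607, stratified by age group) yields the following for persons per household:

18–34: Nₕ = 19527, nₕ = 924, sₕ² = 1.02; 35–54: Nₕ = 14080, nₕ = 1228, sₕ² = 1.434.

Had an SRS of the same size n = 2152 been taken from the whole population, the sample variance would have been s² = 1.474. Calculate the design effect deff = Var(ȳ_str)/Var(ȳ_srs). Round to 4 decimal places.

0.8457

Var(ȳ_str) = Σ Wₕ²(1−fₕ)sₕ²/nₕ with Wₕ = Nₕ/33607:
  18–34: (19527/33607)²·(1−924/19527)·1.02/924 = 3.5504812 × 10^-4
  35–54: (14080/33607)²·(1−1228/14080)·1.434/1228 = 1.8709607 × 10^-4
  → Var(ȳ_str) = 5.4214419 × 10^-4.
Var(ȳ_srs) = (1 − 2152/33607)·1.474/2152 = 6.4108433 × 10^-4.
deff = (5.4214419 × 10^-4) / (6.4108433 × 10^-4) = 0.8457.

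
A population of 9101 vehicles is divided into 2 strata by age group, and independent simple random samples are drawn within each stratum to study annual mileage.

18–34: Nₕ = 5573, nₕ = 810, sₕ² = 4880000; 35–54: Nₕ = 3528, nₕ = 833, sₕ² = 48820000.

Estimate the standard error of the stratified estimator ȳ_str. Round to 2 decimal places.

Var(ȳ_str) = Σₕ Wₕ²(1 − fₕ)sₕ²/nₕ with Wₕ = Nₕ/N, N = 9101.
18–34: Wₕ = 0.61235029; term = 0.61235029²·(1 − 0.14534362)·4880000/810 = 1930.7507.
35–54: Wₕ = 0.38764971; term = 0.38764971²·(1 − 0.23611111)·48820000/833 = 6727.6268.
Sum = 8658.3775.
SE = √(8658.3775) = 93.05.

93.05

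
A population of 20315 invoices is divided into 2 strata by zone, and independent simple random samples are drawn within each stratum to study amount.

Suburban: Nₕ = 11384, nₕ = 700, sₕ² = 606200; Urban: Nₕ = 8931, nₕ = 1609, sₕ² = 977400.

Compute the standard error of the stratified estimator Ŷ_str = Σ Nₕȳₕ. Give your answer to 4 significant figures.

Var(Ŷ_str) = Σₕ Nₕ²(1 − fₕ)sₕ²/nₕ.
Suburban: 11384²·(1 − 700/11384)·606200/700 = 1.0532868 × 10^11.
Urban: 8931²·(1 − 1609/8931)·977400/1609 = 3.9723372 × 10^10.
Sum = 1.4505205 × 10^11.
SE = √(1.4505205 × 10^11) = 380900.

380900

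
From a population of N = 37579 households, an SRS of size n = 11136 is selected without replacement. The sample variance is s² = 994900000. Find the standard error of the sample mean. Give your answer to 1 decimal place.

Under SRS without replacement, Var(ȳ) = (1 − f)·s²/n with f = n/N = 11136/37579 = 0.29633572.
Var(ȳ) = (1 − 0.29633572)·994900000/11136 = 0.70366428·89340.876 = 62865.984.
SE(ȳ) = √(62865.984) = 250.7.

250.7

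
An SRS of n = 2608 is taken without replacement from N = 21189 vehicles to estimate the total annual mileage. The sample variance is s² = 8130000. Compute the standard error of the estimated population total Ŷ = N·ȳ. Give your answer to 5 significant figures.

Var(Ŷ) = N²·Var(ȳ) = N²·(1 − n/N)·s²/n.
f = 2608/21189 = 0.12308273; Var(ȳ) = 0.87691727·8130000/2608 = 2733.6416.
Var(Ŷ) = 21189² · 2733.6416 = 1.2273332 × 10^12.
SE(Ŷ) = √(1.2273332 × 10^12) = 1.1079 × 10^6.

1.1079 × 10^6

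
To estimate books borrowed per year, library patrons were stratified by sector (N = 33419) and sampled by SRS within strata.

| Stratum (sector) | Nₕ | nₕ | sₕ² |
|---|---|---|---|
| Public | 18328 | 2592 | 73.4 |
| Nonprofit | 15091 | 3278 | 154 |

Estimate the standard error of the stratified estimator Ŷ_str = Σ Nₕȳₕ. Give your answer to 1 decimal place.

4067.2

Var(Ŷ_str) = Σₕ Nₕ²(1 − fₕ)sₕ²/nₕ.
Public: 18328²·(1 − 2592/18328)·73.4/2592 = 8.1671491 × 10^6.
Nonprofit: 15091²·(1 − 3278/15091)·154/3278 = 8.3750999 × 10^6.
Sum = 1.6542249 × 10^7.
SE = √(1.6542249 × 10^7) = 4067.2.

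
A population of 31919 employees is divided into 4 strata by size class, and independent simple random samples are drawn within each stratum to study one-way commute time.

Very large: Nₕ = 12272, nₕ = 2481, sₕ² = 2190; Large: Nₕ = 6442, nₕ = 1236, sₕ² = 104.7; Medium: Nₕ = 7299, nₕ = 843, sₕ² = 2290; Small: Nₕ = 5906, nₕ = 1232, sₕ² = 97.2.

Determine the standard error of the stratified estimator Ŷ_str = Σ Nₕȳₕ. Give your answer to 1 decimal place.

Var(Ŷ_str) = Σₕ Nₕ²(1 − fₕ)sₕ²/nₕ.
Very large: 12272²·(1 − 2481/12272)·2190/2481 = 1.0606198 × 10^8.
Large: 6442²·(1 − 1236/6442)·104.7/1236 = 2.8408813 × 10^6.
Medium: 7299²·(1 − 843/7299)·2290/843 = 1.2800732 × 10^8.
Small: 5906²·(1 − 1232/5906)·97.2/1232 = 2.1778989 × 10^6.
Sum = 2.3908808 × 10^8.
SE = √(2.3908808 × 10^8) = 15462.5.

15462.5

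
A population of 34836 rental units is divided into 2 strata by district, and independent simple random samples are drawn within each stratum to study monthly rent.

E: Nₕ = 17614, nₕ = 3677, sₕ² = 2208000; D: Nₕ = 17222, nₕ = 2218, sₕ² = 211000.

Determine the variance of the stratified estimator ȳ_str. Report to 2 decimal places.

Var(ȳ_str) = Σₕ Wₕ²(1 − fₕ)sₕ²/nₕ with Wₕ = Nₕ/N, N = 34836.
E: Wₕ = 0.50562636; term = 0.50562636²·(1 − 0.20875440)·2208000/3677 = 121.472.
D: Wₕ = 0.49437364; term = 0.49437364²·(1 − 0.12878876)·211000/2218 = 20.256061.
Sum = 141.72806.

141.73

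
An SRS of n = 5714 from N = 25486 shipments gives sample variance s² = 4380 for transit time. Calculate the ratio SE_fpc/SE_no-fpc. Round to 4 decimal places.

0.8808

f = n/N = 5714/25486 = 0.22420152.
SE_no-fpc = √(s²/n) = 0.87552175; SE_fpc = √((1−f)s²/n) = 0.7711545.
Ratio = √(1−f) = 0.88079423.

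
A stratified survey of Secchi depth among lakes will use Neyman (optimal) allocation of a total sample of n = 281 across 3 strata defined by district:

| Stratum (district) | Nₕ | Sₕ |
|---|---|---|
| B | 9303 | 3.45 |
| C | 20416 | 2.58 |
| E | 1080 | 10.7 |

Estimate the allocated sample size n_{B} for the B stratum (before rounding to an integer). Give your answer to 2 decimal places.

93.63

Neyman allocation: nₕ = n·NₕSₕ / Σⱼ NⱼSⱼ.
Σ NⱼSⱼ = 9303·3.45 + 20416·2.58 + 1080·10.7 = 96324.63.
n_{B} = 281·9303·3.45 / 96324.63 = 93.63.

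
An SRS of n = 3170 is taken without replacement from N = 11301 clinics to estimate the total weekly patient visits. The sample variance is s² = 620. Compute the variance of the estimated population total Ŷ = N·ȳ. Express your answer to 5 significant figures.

Var(Ŷ) = N²·Var(ȳ) = N²·(1 − n/N)·s²/n.
f = 3170/11301 = 0.28050615; Var(ȳ) = 0.71949385·620/3170 = 0.14072119.
Var(Ŷ) = 11301² · 0.14072119 = 1.7971869 × 10^7.

1.7972 × 10^7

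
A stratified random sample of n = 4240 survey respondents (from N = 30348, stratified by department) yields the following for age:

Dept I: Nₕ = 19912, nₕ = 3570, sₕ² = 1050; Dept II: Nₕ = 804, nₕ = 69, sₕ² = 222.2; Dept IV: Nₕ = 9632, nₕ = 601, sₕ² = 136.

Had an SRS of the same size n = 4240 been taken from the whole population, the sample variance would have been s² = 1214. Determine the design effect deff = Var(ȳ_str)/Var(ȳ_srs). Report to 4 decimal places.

Var(ȳ_str) = Σ Wₕ²(1−fₕ)sₕ²/nₕ with Wₕ = Nₕ/30348:
  Dept I: (19912/30348)²·(1−3570/19912)·1050/3570 = 0.10391567
  Dept II: (804/30348)²·(1−69/804)·222.2/69 = 0.0020662278
  Dept IV: (9632/30348)²·(1−601/9632)·136/601 = 0.021372563
  → Var(ȳ_str) = 0.12735446.
Var(ȳ_srs) = (1 − 4240/30348)·1214/4240 = 0.24631812.
deff = 0.12735446 / 0.24631812 = 0.5170.

0.5170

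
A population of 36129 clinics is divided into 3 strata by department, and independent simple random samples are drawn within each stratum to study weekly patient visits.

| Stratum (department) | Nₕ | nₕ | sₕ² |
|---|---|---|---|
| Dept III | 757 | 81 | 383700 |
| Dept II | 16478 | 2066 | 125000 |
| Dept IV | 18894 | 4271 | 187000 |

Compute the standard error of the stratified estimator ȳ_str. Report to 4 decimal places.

4.7045

Var(ȳ_str) = Σₕ Wₕ²(1 − fₕ)sₕ²/nₕ with Wₕ = Nₕ/N, N = 36129.
Dept III: Wₕ = 0.02095270; term = 0.02095270²·(1 − 0.10700132)·383700/81 = 1.8571093.
Dept II: Wₕ = 0.45608791; term = 0.45608791²·(1 − 0.12537929)·125000/2066 = 11.0077.
Dept IV: Wₕ = 0.52295940; term = 0.52295940²·(1 − 0.22605060)·187000/4271 = 9.2674562.
Sum = 22.132266.
SE = √(22.132266) = 4.7045.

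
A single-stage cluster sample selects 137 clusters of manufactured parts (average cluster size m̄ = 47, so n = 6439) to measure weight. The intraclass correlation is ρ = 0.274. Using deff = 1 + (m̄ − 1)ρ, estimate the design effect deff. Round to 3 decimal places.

13.604

deff = 1 + (47 − 1)·0.274 = 1 + 12.604 = 13.604.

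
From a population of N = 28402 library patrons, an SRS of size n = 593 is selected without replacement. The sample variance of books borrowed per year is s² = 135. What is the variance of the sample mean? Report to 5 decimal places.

Under SRS without replacement, Var(ȳ) = (1 − f)·s²/n with f = n/N = 593/28402 = 0.02087881.
Var(ȳ) = (1 − 0.02087881)·135/593 = 0.97912119·0.22765599 = 0.2229028.

0.22290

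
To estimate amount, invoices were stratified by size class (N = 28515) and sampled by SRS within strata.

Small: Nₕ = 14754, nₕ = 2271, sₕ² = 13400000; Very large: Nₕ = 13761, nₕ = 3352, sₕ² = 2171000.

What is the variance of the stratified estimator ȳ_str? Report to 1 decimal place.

1450.6

Var(ȳ_str) = Σₕ Wₕ²(1 − fₕ)sₕ²/nₕ with Wₕ = Nₕ/N, N = 28515.
Small: Wₕ = 0.51741189; term = 0.51741189²·(1 − 0.15392436)·13400000/2271 = 1336.5022.
Very large: Wₕ = 0.48258811; term = 0.48258811²·(1 − 0.24358695)·2171000/3352 = 114.09538.
Sum = 1450.5976.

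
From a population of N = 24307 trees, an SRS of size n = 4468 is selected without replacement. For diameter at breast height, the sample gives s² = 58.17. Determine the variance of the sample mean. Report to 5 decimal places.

0.01063

Under SRS without replacement, Var(ȳ) = (1 − f)·s²/n with f = n/N = 4468/24307 = 0.18381536.
Var(ȳ) = (1 − 0.18381536)·58.17/4468 = 0.81618464·0.013019248 = 0.01062611.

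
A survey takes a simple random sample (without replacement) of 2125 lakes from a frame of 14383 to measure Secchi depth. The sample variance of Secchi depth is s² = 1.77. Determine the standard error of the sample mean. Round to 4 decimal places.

Under SRS without replacement, Var(ȳ) = (1 − f)·s²/n with f = n/N = 2125/14383 = 0.14774386.
Var(ȳ) = (1 − 0.14774386)·1.77/2125 = 0.85225614·8.3294118 × 10^-4 = 7.0987923 × 10^-4.
SE(ȳ) = √(7.0987923 × 10^-4) = 0.0266.

0.0266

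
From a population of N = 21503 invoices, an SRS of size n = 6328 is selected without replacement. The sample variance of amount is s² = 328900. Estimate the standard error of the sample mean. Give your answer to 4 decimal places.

6.0564

Under SRS without replacement, Var(ȳ) = (1 − f)·s²/n with f = n/N = 6328/21503 = 0.29428452.
Var(ȳ) = (1 − 0.29428452)·328900/6328 = 0.70571548·51.975348 = 36.679808.
SE(ȳ) = √(36.679808) = 6.0564.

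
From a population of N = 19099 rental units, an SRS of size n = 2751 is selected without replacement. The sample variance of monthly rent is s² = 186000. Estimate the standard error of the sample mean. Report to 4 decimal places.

7.6074

Under SRS without replacement, Var(ȳ) = (1 − f)·s²/n with f = n/N = 2751/19099 = 0.14403895.
Var(ȳ) = (1 − 0.14403895)·186000/2751 = 0.85596105·67.611778 = 57.873048.
SE(ȳ) = √(57.873048) = 7.6074.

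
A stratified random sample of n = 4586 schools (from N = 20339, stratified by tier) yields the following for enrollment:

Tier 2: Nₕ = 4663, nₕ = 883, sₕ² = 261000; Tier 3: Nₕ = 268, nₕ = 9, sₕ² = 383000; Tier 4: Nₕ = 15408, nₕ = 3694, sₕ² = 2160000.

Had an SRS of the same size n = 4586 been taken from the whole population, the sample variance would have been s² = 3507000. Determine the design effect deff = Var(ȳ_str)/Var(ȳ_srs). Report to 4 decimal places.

Var(ȳ_str) = Σ Wₕ²(1−fₕ)sₕ²/nₕ with Wₕ = Nₕ/20339:
  Tier 2: (4663/20339)²·(1−883/4663)·261000/883 = 12.59441
  Tier 3: (268/20339)²·(1−9/268)·383000/9 = 7.1405494
  Tier 4: (15408/20339)²·(1−3694/15408)·2160000/3694 = 255.12273
  → Var(ȳ_str) = 274.85769.
Var(ȳ_srs) = (1 − 4586/20339)·3507000/4586 = 592.29135.
deff = 274.85769 / 592.29135 = 0.4641.

0.4641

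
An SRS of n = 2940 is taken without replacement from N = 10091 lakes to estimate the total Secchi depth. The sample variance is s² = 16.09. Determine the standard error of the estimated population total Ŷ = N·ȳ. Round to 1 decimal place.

628.4

Var(Ŷ) = N²·Var(ȳ) = N²·(1 − n/N)·s²/n.
f = 2940/10091 = 0.29134873; Var(ȳ) = 0.70865127·16.09/2940 = 0.003878299.
Var(Ŷ) = 10091² · 0.003878299 = 394920.52.
SE(Ŷ) = √(394920.52) = 628.4.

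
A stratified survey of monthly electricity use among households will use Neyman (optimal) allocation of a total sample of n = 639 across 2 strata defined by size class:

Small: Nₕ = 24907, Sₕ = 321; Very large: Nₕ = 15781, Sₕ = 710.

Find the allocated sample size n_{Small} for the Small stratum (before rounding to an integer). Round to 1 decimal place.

Neyman allocation: nₕ = n·NₕSₕ / Σⱼ NⱼSⱼ.
Σ NⱼSⱼ = 24907·321 + 15781·710 = 1.9199657 × 10^7.
n_{Small} = 639·24907·321 / (1.9199657 × 10^7) = 266.1.

266.1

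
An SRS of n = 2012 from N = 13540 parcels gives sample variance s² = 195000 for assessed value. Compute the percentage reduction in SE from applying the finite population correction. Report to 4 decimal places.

7.7285

f = n/N = 2012/13540 = 0.14859675.
SE_no-fpc = √(s²/n) = 9.8447188; SE_fpc = √((1−f)s²/n) = 9.0838712.
Ratio = √(1−f) = 0.92271515. Reduction = 100·(1 − 0.92271515) = 7.7285%.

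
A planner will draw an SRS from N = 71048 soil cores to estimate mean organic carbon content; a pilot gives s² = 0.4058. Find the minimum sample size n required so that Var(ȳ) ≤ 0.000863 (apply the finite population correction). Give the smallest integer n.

468

Without fpc, n₀ = s²/D = 0.4058/0.000863 = 470.2202.
With fpc, (1 − n/N)·s²/n ≤ D requires n ≥ n₀/(1 + n₀/N) = 470.2202/(1 + 470.2202/71048) = 467.1286.
Rounding up, n = 468.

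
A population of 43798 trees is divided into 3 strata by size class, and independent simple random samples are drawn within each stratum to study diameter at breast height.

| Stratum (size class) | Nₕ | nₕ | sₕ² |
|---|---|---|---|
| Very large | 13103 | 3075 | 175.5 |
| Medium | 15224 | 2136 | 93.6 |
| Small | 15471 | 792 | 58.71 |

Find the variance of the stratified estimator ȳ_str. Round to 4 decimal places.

Var(ȳ_str) = Σₕ Wₕ²(1 − fₕ)sₕ²/nₕ with Wₕ = Nₕ/N, N = 43798.
Very large: Wₕ = 0.29916891; term = 0.29916891²·(1 − 0.23467908)·175.5/3075 = 0.0039093856.
Medium: Wₕ = 0.34759578; term = 0.34759578²·(1 − 0.14030478)·93.6/2136 = 0.0045516421.
Small: Wₕ = 0.35323531; term = 0.35323531²·(1 − 0.05119255)·58.71/792 = 0.0087759309.
Sum = 0.017236959.

0.0172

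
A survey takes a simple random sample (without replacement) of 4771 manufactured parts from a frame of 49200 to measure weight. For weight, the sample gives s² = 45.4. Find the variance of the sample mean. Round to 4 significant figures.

Under SRS without replacement, Var(ȳ) = (1 − f)·s²/n with f = n/N = 4771/49200 = 0.09697154.
Var(ȳ) = (1 − 0.09697154)·45.4/4771 = 0.90302846·0.0095158248 = 0.0085930605.

0.008593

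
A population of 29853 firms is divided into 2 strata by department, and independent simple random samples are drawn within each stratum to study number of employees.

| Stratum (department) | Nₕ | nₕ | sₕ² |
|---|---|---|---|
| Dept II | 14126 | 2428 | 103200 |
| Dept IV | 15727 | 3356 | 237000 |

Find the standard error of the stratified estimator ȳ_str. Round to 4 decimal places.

Var(ȳ_str) = Σₕ Wₕ²(1 − fₕ)sₕ²/nₕ with Wₕ = Nₕ/N, N = 29853.
Dept II: Wₕ = 0.47318527; term = 0.47318527²·(1 − 0.17188164)·103200/2428 = 7.8810825.
Dept IV: Wₕ = 0.52681473; term = 0.52681473²·(1 − 0.21339098)·237000/3356 = 15.417044.
Sum = 23.298127.
SE = √(23.298127) = 4.8268.

4.8268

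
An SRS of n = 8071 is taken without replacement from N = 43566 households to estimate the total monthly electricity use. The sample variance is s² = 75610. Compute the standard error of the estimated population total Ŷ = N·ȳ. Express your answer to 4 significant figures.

Var(Ŷ) = N²·Var(ȳ) = N²·(1 − n/N)·s²/n.
f = 8071/43566 = 0.18525915; Var(ȳ) = 0.81474085·75610/8071 = 7.6325803.
Var(Ŷ) = 43566² · 7.6325803 = 1.448661 × 10^10.
SE(Ŷ) = √(1.448661 × 10^10) = 120400.

120400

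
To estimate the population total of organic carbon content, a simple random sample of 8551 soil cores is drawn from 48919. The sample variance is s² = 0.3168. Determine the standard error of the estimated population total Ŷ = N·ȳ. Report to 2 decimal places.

Var(Ŷ) = N²·Var(ȳ) = N²·(1 − n/N)·s²/n.
f = 8551/48919 = 0.17479916; Var(ȳ) = 0.82520084·0.3168/8551 = 3.0572287 × 10^-5.
Var(Ŷ) = 48919² · (3.0572287 × 10^-5) = 73161.579.
SE(Ŷ) = √(73161.579) = 270.48.

270.48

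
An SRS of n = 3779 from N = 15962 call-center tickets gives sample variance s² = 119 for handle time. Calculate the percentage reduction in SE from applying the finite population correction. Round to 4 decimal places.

f = n/N = 3779/15962 = 0.23674978.
SE_no-fpc = √(s²/n) = 0.17745369; SE_fpc = √((1−f)s²/n) = 0.15503098.
Ratio = √(1−f) = 0.87364193. Reduction = 100·(1 − 0.87364193) = 12.6358%.

12.6358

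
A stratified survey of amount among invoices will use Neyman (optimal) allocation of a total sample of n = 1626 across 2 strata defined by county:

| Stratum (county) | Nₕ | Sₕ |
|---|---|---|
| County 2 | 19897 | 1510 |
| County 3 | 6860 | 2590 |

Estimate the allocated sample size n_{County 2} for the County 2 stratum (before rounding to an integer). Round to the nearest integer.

Neyman allocation: nₕ = n·NₕSₕ / Σⱼ NⱼSⱼ.
Σ NⱼSⱼ = 19897·1510 + 6860·2590 = 4.781187 × 10^7.
n_{County 2} = 1626·19897·1510 / (4.781187 × 10^7) = 1022.

1022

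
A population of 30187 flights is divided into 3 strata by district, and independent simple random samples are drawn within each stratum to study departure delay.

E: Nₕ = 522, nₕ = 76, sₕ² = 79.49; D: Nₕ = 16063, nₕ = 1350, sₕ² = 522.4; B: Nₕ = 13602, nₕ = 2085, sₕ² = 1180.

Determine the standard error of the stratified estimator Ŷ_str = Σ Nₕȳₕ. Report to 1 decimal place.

Var(Ŷ_str) = Σₕ Nₕ²(1 − fₕ)sₕ²/nₕ.
E: 522²·(1 − 76/522)·79.49/76 = 243502.97.
D: 16063²·(1 − 1350/16063)·522.4/1350 = 9.1452861 × 10^7.
B: 13602²·(1 − 2085/13602)·1180/2085 = 8.8658032 × 10^7.
Sum = 1.803544 × 10^8.
SE = √(1.803544 × 10^8) = 13429.6.

13429.6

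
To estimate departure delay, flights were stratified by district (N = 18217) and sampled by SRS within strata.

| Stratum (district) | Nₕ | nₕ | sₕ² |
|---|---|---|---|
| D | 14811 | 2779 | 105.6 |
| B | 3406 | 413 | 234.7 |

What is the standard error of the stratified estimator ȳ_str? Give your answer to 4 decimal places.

0.1946

Var(ȳ_str) = Σₕ Wₕ²(1 − fₕ)sₕ²/nₕ with Wₕ = Nₕ/N, N = 18217.
D: Wₕ = 0.81303178; term = 0.81303178²·(1 − 0.18763081)·105.6/2779 = 0.020405341.
B: Wₕ = 0.18696822; term = 0.18696822²·(1 − 0.12125661)·234.7/413 = 0.017456641.
Sum = 0.037861982.
SE = √(0.037861982) = 0.1946.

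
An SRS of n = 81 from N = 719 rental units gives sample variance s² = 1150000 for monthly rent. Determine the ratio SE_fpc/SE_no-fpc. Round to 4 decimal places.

0.9420

f = n/N = 81/719 = 0.11265647.
SE_no-fpc = √(s²/n) = 119.15339; SE_fpc = √((1−f)s²/n) = 112.2412.
Ratio = √(1−f) = 0.94198914.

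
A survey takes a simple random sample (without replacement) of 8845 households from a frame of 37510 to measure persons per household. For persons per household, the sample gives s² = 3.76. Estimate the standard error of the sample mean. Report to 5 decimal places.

Under SRS without replacement, Var(ȳ) = (1 − f)·s²/n with f = n/N = 8845/37510 = 0.23580379.
Var(ȳ) = (1 − 0.23580379)·3.76/8845 = 0.76419621·4.2509893 × 10^-4 = 3.2485899 × 10^-4.
SE(ȳ) = √(3.2485899 × 10^-4) = 0.01802.

0.01802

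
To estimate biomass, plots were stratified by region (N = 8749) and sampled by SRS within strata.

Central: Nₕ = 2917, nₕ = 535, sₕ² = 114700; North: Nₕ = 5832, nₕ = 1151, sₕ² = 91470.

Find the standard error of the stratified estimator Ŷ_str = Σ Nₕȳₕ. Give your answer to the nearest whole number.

60491

Var(Ŷ_str) = Σₕ Nₕ²(1 − fₕ)sₕ²/nₕ.
Central: 2917²·(1 − 535/2917)·114700/535 = 1.4896623 × 10^9.
North: 5832²·(1 − 1151/5832)·91470/1151 = 2.1694993 × 10^9.
Sum = 3.6591616 × 10^9.
SE = √(3.6591616 × 10^9) = 60491.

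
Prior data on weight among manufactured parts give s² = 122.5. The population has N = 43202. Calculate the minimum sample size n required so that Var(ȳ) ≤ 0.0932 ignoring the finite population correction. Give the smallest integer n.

Without fpc, n₀ = s²/D = 122.5/0.0932 = 1314.3777.
Rounding up, n = 1315.

1315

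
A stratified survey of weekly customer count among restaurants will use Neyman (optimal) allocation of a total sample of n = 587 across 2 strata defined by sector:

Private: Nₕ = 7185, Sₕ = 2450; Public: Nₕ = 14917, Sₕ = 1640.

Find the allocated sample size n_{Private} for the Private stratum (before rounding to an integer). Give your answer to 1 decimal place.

245.6

Neyman allocation: nₕ = n·NₕSₕ / Σⱼ NⱼSⱼ.
Σ NⱼSⱼ = 7185·2450 + 14917·1640 = 4.206713 × 10^7.
n_{Private} = 587·7185·2450 / (4.206713 × 10^7) = 245.6.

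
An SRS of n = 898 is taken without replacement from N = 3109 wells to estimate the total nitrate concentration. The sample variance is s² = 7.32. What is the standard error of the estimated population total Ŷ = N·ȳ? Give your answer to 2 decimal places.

Var(Ŷ) = N²·Var(ȳ) = N²·(1 − n/N)·s²/n.
f = 898/3109 = 0.28883885; Var(ȳ) = 0.71116115·7.32/898 = 0.0057969929.
Var(Ŷ) = 3109² · 0.0057969929 = 56033.044.
SE(Ŷ) = √(56033.044) = 236.71.

236.71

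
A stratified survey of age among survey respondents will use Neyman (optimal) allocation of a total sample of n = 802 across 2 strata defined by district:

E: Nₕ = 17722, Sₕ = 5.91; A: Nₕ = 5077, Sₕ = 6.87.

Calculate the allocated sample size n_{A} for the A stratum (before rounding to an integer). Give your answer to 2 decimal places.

200.36

Neyman allocation: nₕ = n·NₕSₕ / Σⱼ NⱼSⱼ.
Σ NⱼSⱼ = 17722·5.91 + 5077·6.87 = 139616.01.
n_{A} = 802·5077·6.87 / 139616.01 = 200.36.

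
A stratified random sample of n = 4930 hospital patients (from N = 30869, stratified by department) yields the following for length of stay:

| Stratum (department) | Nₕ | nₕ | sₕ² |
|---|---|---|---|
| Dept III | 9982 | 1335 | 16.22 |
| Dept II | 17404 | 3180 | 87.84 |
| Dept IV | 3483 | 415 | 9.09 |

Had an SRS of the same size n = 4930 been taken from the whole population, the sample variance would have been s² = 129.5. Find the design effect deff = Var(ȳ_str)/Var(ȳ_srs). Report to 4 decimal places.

0.3861

Var(ȳ_str) = Σ Wₕ²(1−fₕ)sₕ²/nₕ with Wₕ = Nₕ/30869:
  Dept III: (9982/30869)²·(1−1335/9982)·16.22/1335 = 0.0011005442
  Dept II: (17404/30869)²·(1−3180/17404)·87.84/3180 = 0.00717614
  Dept IV: (3483/30869)²·(1−415/3483)·9.09/415 = 2.4562892 × 10^-4
  → Var(ȳ_str) = 0.0085223131.
Var(ȳ_srs) = (1 − 4930/30869)·129.5/4930 = 0.022072601.
deff = 0.0085223131 / 0.022072601 = 0.3861.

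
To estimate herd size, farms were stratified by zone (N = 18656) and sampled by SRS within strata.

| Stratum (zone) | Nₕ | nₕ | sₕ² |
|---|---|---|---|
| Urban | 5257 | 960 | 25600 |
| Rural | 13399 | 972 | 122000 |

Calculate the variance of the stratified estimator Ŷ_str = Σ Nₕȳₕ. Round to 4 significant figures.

Var(Ŷ_str) = Σₕ Nₕ²(1 − fₕ)sₕ²/nₕ.
Urban: 5257²·(1 − 960/5257)·25600/960 = 6.0238211 × 10^8.
Rural: 13399²·(1 − 972/13399)·122000/972 = 2.0899325 × 10^10.
Sum = 2.1501707 × 10^10.

2.150 × 10^10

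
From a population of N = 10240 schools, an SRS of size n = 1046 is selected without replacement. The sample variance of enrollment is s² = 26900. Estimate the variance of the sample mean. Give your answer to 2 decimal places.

Under SRS without replacement, Var(ȳ) = (1 − f)·s²/n with f = n/N = 1046/10240 = 0.10214844.
Var(ȳ) = (1 − 0.10214844)·26900/1046 = 0.89785156·25.717017 = 23.090064.

23.09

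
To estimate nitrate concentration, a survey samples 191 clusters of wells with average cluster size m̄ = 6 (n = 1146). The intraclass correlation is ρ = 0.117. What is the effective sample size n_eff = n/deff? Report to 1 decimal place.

deff = 1 + (6 − 1)·0.117 = 1 + 0.585 = 1.585.
n_eff = 1146 / 1.585 = 723.0.

723.0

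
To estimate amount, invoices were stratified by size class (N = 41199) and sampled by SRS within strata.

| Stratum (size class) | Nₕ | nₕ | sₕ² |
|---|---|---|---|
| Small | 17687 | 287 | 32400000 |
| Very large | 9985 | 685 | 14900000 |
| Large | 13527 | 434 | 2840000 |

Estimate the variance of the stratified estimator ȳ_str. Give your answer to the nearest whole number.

Var(ȳ_str) = Σₕ Wₕ²(1 − fₕ)sₕ²/nₕ with Wₕ = Nₕ/N, N = 41199.
Small: Wₕ = 0.42930654; term = 0.42930654²·(1 − 0.01622661)·32400000/287 = 20468.838.
Very large: Wₕ = 0.24236025; term = 0.24236025²·(1 − 0.06860290)·14900000/685 = 1190.0175.
Large: Wₕ = 0.32833321; term = 0.32833321²·(1 − 0.03208398)·2840000/434 = 682.80378.
Sum = 22341.659.

22342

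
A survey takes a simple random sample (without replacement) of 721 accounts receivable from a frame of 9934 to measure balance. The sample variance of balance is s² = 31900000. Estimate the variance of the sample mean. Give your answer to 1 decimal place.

Under SRS without replacement, Var(ȳ) = (1 − f)·s²/n with f = n/N = 721/9934 = 0.07257902.
Var(ȳ) = (1 − 0.07257902)·31900000/721 = 0.92742098·44244.105 = 41032.912.

41032.9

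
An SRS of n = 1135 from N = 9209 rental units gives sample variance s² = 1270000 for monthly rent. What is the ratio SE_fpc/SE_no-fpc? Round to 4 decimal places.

f = n/N = 1135/9209 = 0.12324900.
SE_no-fpc = √(s²/n) = 33.450601; SE_fpc = √((1−f)s²/n) = 31.321465.
Ratio = √(1−f) = 0.93634983.

0.9363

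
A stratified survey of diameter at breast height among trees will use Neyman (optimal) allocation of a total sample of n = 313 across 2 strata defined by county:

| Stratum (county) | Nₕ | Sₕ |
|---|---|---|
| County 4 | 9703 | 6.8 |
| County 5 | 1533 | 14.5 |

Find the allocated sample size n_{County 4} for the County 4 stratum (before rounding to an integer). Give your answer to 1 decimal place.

Neyman allocation: nₕ = n·NₕSₕ / Σⱼ NⱼSⱼ.
Σ NⱼSⱼ = 9703·6.8 + 1533·14.5 = 88208.9.
n_{County 4} = 313·9703·6.8 / 88208.9 = 234.1.

234.1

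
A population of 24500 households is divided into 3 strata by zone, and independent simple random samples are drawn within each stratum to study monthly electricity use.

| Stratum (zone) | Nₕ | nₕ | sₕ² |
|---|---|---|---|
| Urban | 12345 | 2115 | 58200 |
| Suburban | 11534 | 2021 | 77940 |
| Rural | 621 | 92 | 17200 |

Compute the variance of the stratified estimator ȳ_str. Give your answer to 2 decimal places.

Var(ȳ_str) = Σₕ Wₕ²(1 − fₕ)sₕ²/nₕ with Wₕ = Nₕ/N, N = 24500.
Urban: Wₕ = 0.50387755; term = 0.50387755²·(1 − 0.17132442)·58200/2115 = 5.7895815.
Suburban: Wₕ = 0.47077551; term = 0.47077551²·(1 − 0.17522109)·77940/2021 = 7.049517.
Rural: Wₕ = 0.02534694; term = 0.02534694²·(1 − 0.14814815)·17200/92 = 0.10231887.
Sum = 12.941417.

12.94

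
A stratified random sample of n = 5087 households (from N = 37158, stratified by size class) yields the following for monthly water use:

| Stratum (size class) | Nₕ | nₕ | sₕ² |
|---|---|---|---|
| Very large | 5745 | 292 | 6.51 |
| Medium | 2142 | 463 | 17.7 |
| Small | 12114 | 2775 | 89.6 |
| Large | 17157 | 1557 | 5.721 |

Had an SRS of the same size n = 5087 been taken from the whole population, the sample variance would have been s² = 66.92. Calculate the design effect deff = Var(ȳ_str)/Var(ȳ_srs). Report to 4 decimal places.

0.3491

Var(ȳ_str) = Σ Wₕ²(1−fₕ)sₕ²/nₕ with Wₕ = Nₕ/37158:
  Very large: (5745/37158)²·(1−292/5745)·6.51/292 = 5.058468 × 10^-4
  Medium: (2142/37158)²·(1−463/2142)·17.7/463 = 9.9576711 × 10^-5
  Small: (12114/37158)²·(1−2775/12114)·89.6/2775 = 0.0026456251
  Large: (17157/37158)²·(1−1557/17157)·5.721/1557 = 7.1226995 × 10^-4
  → Var(ȳ_str) = 0.0039633186.
Var(ȳ_srs) = (1 − 5087/37158)·66.92/5087 = 0.011354143.
deff = 0.0039633186 / 0.011354143 = 0.3491.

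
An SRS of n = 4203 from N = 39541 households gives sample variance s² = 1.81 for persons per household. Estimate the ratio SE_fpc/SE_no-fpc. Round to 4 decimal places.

0.9454

f = n/N = 4203/39541 = 0.10629473.
SE_no-fpc = √(s²/n) = 0.020751982; SE_fpc = √((1−f)s²/n) = 0.019618091.
Ratio = √(1−f) = 0.94535986.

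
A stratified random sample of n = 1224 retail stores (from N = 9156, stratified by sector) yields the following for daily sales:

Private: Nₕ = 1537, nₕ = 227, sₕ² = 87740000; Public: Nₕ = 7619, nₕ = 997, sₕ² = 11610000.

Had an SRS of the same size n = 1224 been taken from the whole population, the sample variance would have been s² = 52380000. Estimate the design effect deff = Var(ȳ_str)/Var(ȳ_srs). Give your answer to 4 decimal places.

0.4394

Var(ȳ_str) = Σ Wₕ²(1−fₕ)sₕ²/nₕ with Wₕ = Nₕ/9156:
  Private: (1537/9156)²·(1−227/1537)·87740000/227 = 9283.3638
  Public: (7619/9156)²·(1−997/7619)·11610000/997 = 7008.2993
  → Var(ȳ_str) = 16291.663.
Var(ȳ_srs) = (1 − 1224/9156)·52380000/1224 = 37073.279.
deff = 16291.663 / 37073.279 = 0.4394.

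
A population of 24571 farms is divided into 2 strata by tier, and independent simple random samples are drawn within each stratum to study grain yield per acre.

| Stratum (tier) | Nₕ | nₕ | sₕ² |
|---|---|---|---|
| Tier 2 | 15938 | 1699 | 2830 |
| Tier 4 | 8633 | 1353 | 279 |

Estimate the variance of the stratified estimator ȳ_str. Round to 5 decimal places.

Var(ȳ_str) = Σₕ Wₕ²(1 − fₕ)sₕ²/nₕ with Wₕ = Nₕ/N, N = 24571.
Tier 2: Wₕ = 0.64865085; term = 0.64865085²·(1 − 0.10660058)·2830/1699 = 0.62612451.
Tier 4: Wₕ = 0.35134915; term = 0.35134915²·(1 − 0.15672420)·279/1353 = 0.021466135.
Sum = 0.64759065.

0.64759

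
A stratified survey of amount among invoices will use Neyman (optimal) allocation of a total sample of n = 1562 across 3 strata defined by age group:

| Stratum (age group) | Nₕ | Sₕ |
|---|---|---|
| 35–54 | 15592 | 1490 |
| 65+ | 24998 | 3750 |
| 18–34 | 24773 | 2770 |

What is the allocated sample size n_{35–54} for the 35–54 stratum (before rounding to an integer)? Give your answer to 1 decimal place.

195.5

Neyman allocation: nₕ = n·NₕSₕ / Σⱼ NⱼSⱼ.
Σ NⱼSⱼ = 15592·1490 + 24998·3750 + 24773·2770 = 1.8559579 × 10^8.
n_{35–54} = 1562·15592·1490 / (1.8559579 × 10^8) = 195.5.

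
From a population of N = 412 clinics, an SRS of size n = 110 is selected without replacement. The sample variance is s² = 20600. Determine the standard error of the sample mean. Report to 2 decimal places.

Under SRS without replacement, Var(ȳ) = (1 − f)·s²/n with f = n/N = 110/412 = 0.26699029.
Var(ȳ) = (1 − 0.26699029)·20600/110 = 0.73300971·187.27273 = 137.27273.
SE(ȳ) = √(137.27273) = 11.72.

11.72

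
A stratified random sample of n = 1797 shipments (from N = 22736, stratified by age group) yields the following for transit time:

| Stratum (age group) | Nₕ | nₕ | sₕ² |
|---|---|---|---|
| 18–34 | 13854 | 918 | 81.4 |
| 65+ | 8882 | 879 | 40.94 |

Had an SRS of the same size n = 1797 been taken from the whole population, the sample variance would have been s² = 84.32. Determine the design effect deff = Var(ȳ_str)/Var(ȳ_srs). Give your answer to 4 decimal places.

0.8596

Var(ȳ_str) = Σ Wₕ²(1−fₕ)sₕ²/nₕ with Wₕ = Nₕ/22736:
  18–34: (13854/22736)²·(1−918/13854)·81.4/918 = 0.030741765
  65+: (8882/22736)²·(1−879/8882)·40.94/879 = 0.0064046356
  → Var(ȳ_str) = 0.037146401.
Var(ȳ_srs) = (1 − 1797/22736)·84.32/1797 = 0.043213993.
deff = 0.037146401 / 0.043213993 = 0.8596.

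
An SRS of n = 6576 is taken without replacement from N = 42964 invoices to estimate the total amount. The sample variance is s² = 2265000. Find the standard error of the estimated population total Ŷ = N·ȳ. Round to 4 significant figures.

733800

Var(Ŷ) = N²·Var(ȳ) = N²·(1 − n/N)·s²/n.
f = 6576/42964 = 0.15305837; Var(ȳ) = 0.84694163·2265000/6576 = 291.71575.
Var(Ŷ) = 42964² · 291.71575 = 5.3847965 × 10^11.
SE(Ŷ) = √(5.3847965 × 10^11) = 733800.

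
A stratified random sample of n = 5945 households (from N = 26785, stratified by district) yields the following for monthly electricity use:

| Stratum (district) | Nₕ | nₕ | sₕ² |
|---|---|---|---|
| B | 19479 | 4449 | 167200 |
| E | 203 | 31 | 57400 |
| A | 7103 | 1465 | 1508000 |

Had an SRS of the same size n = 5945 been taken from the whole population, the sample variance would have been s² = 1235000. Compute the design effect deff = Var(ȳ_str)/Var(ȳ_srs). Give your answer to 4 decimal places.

Var(ȳ_str) = Σ Wₕ²(1−fₕ)sₕ²/nₕ with Wₕ = Nₕ/26785:
  B: (19479/26785)²·(1−4449/19479)·167200/4449 = 15.336145
  E: (203/26785)²·(1−31/203)·57400/31 = 0.090113816
  A: (7103/26785)²·(1−1465/7103)·1508000/1465 = 57.457576
  → Var(ȳ_str) = 72.883835.
Var(ȳ_srs) = (1 − 5945/26785)·1235000/5945 = 161.6297.
deff = 72.883835 / 161.6297 = 0.4509.

0.4509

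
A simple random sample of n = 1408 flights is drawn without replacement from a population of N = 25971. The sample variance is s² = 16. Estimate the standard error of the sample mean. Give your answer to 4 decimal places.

0.1037

Under SRS without replacement, Var(ȳ) = (1 − f)·s²/n with f = n/N = 1408/25971 = 0.05421432.
Var(ȳ) = (1 − 0.05421432)·16/1408 = 0.94578568·0.011363636 = 0.010747565.
SE(ȳ) = √(0.010747565) = 0.1037.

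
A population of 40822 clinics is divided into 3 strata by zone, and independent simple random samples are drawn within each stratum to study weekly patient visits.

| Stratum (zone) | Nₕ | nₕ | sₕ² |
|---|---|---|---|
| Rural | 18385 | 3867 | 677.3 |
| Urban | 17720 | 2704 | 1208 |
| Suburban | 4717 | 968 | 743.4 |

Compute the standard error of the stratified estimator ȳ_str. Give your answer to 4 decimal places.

Var(ȳ_str) = Σₕ Wₕ²(1 − fₕ)sₕ²/nₕ with Wₕ = Nₕ/N, N = 40822.
Rural: Wₕ = 0.45036990; term = 0.45036990²·(1 − 0.21033451)·677.3/3867 = 0.028053611.
Urban: Wₕ = 0.43407966; term = 0.43407966²·(1 − 0.15259594)·1208/2704 = 0.071332865.
Suburban: Wₕ = 0.11555044; term = 0.11555044²·(1 − 0.20521518)·743.4/968 = 0.0081496688.
Sum = 0.10753614.
SE = √(0.10753614) = 0.3279.

0.3279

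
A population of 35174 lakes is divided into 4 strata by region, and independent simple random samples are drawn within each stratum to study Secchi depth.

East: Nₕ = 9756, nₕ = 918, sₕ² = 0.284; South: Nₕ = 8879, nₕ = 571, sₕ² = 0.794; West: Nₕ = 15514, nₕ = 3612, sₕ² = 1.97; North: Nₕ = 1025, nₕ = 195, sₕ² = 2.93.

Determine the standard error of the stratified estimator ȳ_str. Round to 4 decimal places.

Var(ȳ_str) = Σₕ Wₕ²(1 − fₕ)sₕ²/nₕ with Wₕ = Nₕ/N, N = 35174.
East: Wₕ = 0.27736396; term = 0.27736396²·(1 − 0.09409594)·0.284/918 = 2.1560455 × 10^-5.
South: Wₕ = 0.25243077; term = 0.25243077²·(1 − 0.06430904)·0.794/571 = 8.2908951 × 10^-5.
West: Wₕ = 0.44106442; term = 0.44106442²·(1 − 0.23282197)·1.97/3612 = 8.1398931 × 10^-5.
North: Wₕ = 0.02914084; term = 0.02914084²·(1 − 0.19024390)·2.93/195 = 1.0332168 × 10^-5.
Sum = 1.9620051 × 10^-4.
SE = √(1.9620051 × 10^-4) = 0.0140.

0.0140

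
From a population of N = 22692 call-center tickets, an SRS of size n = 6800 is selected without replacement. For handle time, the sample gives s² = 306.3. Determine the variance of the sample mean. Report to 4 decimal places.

Under SRS without replacement, Var(ȳ) = (1 − f)·s²/n with f = n/N = 6800/22692 = 0.29966508.
Var(ȳ) = (1 − 0.29966508)·306.3/6800 = 0.70033492·0.045044118 = 0.031545969.

0.0315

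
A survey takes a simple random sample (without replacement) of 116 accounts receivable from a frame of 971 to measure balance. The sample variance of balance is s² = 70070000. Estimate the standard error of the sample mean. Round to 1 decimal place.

Under SRS without replacement, Var(ȳ) = (1 − f)·s²/n with f = n/N = 116/971 = 0.11946447.
Var(ȳ) = (1 − 0.11946447)·70070000/116 = 0.88053553·604051.72 = 531889.01.
SE(ȳ) = √(531889.01) = 729.3.

729.3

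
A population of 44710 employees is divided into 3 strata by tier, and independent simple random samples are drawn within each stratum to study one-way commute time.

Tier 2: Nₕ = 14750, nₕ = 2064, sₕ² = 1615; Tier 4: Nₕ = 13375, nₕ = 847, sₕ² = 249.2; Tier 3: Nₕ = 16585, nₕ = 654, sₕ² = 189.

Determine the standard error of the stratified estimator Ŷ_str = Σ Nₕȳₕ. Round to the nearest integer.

Var(Ŷ_str) = Σₕ Nₕ²(1 − fₕ)sₕ²/nₕ.
Tier 2: 14750²·(1 − 2064/14750)·1615/2064 = 1.4641297 × 10^8.
Tier 4: 13375²·(1 − 847/13375)·249.2/847 = 4.9299233 × 10^7.
Tier 3: 16585²·(1 − 654/16585)·189/654 = 7.6355895 × 10^7.
Sum = 2.720681 × 10^8.
SE = √(2.720681 × 10^8) = 16494.

16494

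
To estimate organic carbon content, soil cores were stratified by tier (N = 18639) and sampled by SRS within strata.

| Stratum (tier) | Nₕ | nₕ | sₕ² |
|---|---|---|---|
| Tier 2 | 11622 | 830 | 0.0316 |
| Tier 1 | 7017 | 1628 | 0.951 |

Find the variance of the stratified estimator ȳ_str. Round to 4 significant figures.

Var(ȳ_str) = Σₕ Wₕ²(1 − fₕ)sₕ²/nₕ with Wₕ = Nₕ/N, N = 18639.
Tier 2: Wₕ = 0.62353131; term = 0.62353131²·(1 − 0.07141628)·0.0316/830 = 1.3745058 × 10^-5.
Tier 1: Wₕ = 0.37646869; term = 0.37646869²·(1 − 0.23200798)·0.951/1628 = 6.3582933 × 10^-5.
Sum = 7.7327991 × 10^-5.

7.733 × 10^-5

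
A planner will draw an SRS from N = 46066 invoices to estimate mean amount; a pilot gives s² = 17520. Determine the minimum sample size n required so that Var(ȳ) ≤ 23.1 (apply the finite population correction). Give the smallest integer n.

Without fpc, n₀ = s²/D = 17520/23.1 = 758.4416.
With fpc, (1 − n/N)·s²/n ≤ D requires n ≥ n₀/(1 + n₀/N) = 758.4416/(1 + 758.4416/46066) = 746.1567.
Rounding up, n = 747.

747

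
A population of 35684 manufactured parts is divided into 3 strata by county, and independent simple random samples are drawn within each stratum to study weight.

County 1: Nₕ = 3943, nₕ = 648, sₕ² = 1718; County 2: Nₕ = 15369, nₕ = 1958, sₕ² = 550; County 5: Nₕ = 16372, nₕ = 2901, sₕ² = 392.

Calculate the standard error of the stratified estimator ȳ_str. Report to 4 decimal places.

Var(ȳ_str) = Σₕ Wₕ²(1 − fₕ)sₕ²/nₕ with Wₕ = Nₕ/N, N = 35684.
County 1: Wₕ = 0.11049770; term = 0.11049770²·(1 − 0.16434187)·1718/648 = 0.027050998.
County 2: Wₕ = 0.43069723; term = 0.43069723²·(1 − 0.12739931)·550/1958 = 0.045468404.
County 5: Wₕ = 0.45880507; term = 0.45880507²·(1 − 0.17719277)·392/2901 = 0.023404149.
Sum = 0.095923551.
SE = √(0.095923551) = 0.3097.

0.3097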